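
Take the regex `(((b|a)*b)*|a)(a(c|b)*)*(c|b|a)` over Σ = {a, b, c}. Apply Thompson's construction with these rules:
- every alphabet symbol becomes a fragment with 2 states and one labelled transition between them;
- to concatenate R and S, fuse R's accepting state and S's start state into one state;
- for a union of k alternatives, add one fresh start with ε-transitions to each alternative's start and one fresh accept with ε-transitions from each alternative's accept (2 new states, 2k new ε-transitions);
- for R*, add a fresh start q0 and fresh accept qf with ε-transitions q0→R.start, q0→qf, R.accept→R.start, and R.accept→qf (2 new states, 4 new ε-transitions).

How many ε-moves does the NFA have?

34

Recursing over subexpressions:
Each of the 10 symbol leaves contributes 0 ε-transitions.
  b|a : 4 ε-transitions
  (b|a)* : 8 ε-transitions
  (b|a)*b : 8 ε-transitions
  ((b|a)*b)* : 12 ε-transitions
  ((b|a)*b)*|a : 16 ε-transitions
  c|b : 4 ε-transitions
  (c|b)* : 8 ε-transitions
  a(c|b)* : 8 ε-transitions
  (a(c|b)*)* : 12 ε-transitions
  c|b|a : 6 ε-transitions
  (((b|a)*b)*|a)(a(c|b)*)*(c|b|a) : 34 ε-transitions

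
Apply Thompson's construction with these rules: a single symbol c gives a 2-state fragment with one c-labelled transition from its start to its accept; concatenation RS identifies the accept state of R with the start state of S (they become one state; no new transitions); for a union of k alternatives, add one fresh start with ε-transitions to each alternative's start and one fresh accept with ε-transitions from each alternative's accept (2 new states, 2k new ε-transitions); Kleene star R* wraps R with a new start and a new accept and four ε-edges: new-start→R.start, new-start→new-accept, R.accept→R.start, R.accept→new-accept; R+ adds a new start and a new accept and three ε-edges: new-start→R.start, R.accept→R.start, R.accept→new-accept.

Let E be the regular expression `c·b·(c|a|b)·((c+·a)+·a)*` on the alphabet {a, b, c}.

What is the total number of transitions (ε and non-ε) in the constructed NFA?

24

By structural recursion:
Each of the 8 symbol leaves contributes 1 transition (1 symbol, 0 ε).
  c|a|b → 9 transitions (3 symbol, 6 ε)
  c+ → 4 transitions (1 symbol, 3 ε)
  c+·a → 5 transitions (2 symbol, 3 ε)
  (c+·a)+ → 8 transitions (2 symbol, 6 ε)
  (c+·a)+·a → 9 transitions (3 symbol, 6 ε)
  ((c+·a)+·a)* → 13 transitions (3 symbol, 10 ε)
  c·b·(c|a|b)·((c+·a)+·a)* → 24 transitions (8 symbol, 16 ε)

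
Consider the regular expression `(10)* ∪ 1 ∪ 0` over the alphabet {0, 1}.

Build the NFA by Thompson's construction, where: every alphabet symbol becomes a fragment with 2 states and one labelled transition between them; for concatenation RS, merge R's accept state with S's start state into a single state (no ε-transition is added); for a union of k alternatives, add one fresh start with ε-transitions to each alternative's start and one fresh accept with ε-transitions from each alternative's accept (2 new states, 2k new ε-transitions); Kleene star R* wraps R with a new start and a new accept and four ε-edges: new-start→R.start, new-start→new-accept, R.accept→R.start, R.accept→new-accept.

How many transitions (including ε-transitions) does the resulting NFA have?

14

Recursing over subexpressions:
Each of the 4 symbol leaves contributes 1 transition (1 symbol, 0 ε).
  10 = 2 transitions (2 symbol, 0 ε)
  (10)* = 6 transitions (2 symbol, 4 ε)
  (10)* ∪ 1 ∪ 0 = 14 transitions (4 symbol, 10 ε)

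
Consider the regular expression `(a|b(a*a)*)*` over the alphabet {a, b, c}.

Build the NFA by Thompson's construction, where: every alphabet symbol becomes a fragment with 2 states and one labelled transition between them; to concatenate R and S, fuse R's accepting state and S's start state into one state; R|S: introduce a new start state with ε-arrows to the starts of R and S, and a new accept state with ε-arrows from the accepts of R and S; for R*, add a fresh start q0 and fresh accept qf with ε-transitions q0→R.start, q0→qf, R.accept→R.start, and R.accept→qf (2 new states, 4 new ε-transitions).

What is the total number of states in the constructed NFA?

Per subexpression:
Each of the 4 symbol leaves contributes a 2-state fragment.
  a* : 4 states
  a*a : 5 states
  (a*a)* : 7 states
  b(a*a)* : 8 states
  a|b(a*a)* : 12 states
  (a|b(a*a)*)* : 14 states

14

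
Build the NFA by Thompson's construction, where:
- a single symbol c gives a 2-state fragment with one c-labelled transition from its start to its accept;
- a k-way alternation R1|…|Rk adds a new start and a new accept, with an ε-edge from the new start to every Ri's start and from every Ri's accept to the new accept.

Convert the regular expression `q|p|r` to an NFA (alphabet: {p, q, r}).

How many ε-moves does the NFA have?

6

Bottom-up over the parse tree:
Each of the 3 symbol leaves contributes 0 ε-transitions.
  q|p|r = 6 ε-transitions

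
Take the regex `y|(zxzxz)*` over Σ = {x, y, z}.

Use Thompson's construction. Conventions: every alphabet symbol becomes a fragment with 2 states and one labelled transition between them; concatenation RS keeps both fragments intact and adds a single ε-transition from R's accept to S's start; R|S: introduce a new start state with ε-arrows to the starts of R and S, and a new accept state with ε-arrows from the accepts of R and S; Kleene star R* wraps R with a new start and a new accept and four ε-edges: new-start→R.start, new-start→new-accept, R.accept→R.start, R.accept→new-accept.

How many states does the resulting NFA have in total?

Building bottom-up:
Each of the 6 symbol leaves contributes a 2-state fragment.
  zxzxz : 10 states
  (zxzxz)* : 12 states
  y|(zxzxz)* : 16 states

16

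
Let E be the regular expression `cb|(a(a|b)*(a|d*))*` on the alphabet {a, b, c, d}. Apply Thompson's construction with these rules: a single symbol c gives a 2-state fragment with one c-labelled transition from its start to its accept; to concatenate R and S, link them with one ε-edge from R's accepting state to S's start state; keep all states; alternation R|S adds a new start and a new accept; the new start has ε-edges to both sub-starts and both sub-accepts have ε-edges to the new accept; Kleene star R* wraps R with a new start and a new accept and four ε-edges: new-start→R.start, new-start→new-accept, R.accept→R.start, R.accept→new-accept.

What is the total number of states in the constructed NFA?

26

By structural recursion:
Each of the 7 symbol leaves contributes a 2-state fragment.
  cb = 4 states
  a|b = 6 states
  (a|b)* = 8 states
  d* = 4 states
  a|d* = 8 states
  a(a|b)*(a|d*) = 18 states
  (a(a|b)*(a|d*))* = 20 states
  cb|(a(a|b)*(a|d*))* = 26 states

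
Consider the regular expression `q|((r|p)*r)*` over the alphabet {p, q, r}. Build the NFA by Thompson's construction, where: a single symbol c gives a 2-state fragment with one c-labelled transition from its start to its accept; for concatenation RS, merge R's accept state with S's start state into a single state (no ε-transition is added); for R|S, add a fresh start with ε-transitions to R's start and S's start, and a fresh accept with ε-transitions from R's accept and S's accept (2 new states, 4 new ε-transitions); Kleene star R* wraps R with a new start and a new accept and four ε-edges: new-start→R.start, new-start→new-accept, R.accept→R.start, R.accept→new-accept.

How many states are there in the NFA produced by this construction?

15

Building bottom-up:
Each of the 4 symbol leaves contributes a 2-state fragment.
  r|p — 6 states
  (r|p)* — 8 states
  (r|p)*r — 9 states
  ((r|p)*r)* — 11 states
  q|((r|p)*r)* — 15 states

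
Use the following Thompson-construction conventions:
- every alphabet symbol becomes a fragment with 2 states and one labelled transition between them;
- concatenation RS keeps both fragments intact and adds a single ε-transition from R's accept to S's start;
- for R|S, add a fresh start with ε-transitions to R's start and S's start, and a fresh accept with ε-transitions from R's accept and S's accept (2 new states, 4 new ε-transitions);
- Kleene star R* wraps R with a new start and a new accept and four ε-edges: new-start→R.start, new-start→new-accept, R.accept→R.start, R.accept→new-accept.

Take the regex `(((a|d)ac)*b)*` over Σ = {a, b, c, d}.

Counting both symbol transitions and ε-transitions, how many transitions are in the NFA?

20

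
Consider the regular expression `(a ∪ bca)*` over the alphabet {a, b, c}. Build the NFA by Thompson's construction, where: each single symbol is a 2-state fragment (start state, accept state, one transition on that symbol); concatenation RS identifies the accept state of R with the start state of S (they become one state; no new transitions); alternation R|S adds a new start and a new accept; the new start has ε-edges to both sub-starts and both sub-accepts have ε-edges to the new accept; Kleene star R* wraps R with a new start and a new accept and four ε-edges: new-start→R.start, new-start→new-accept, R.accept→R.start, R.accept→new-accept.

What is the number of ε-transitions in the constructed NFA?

8

Building bottom-up:
Each of the 4 symbol leaves contributes 0 ε-transitions.
  bca : 0 ε-transitions
  a ∪ bca : 4 ε-transitions
  (a ∪ bca)* : 8 ε-transitions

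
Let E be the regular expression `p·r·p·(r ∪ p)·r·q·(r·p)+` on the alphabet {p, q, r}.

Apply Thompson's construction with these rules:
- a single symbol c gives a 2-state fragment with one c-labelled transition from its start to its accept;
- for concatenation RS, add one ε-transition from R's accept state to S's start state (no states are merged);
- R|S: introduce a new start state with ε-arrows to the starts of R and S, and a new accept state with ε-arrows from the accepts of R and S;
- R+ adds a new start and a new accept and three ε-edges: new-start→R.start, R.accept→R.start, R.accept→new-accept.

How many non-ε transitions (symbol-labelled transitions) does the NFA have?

9

Recursing over subexpressions:
Each of the 9 symbol leaves contributes exactly 1 symbol transition.
  r ∪ p — 2 symbol transitions
  r·p — 2 symbol transitions
  (r·p)+ — 2 symbol transitions
  p·r·p·(r ∪ p)·r·q·(r·p)+ — 9 symbol transitions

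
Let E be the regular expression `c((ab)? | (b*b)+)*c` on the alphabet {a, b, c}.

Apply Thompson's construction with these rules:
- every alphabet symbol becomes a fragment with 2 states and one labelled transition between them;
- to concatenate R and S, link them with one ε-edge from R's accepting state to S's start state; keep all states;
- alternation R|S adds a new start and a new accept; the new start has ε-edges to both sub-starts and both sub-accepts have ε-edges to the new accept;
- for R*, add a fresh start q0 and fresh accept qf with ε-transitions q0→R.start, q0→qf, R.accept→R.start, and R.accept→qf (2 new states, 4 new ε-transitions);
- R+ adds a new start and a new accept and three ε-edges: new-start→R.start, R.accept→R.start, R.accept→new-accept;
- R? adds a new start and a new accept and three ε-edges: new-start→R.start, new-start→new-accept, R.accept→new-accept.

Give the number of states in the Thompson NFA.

Building bottom-up:
Each of the 6 symbol leaves contributes a 2-state fragment.
  ab — 4 states
  (ab)? — 6 states
  b* — 4 states
  b*b — 6 states
  (b*b)+ — 8 states
  (ab)? | (b*b)+ — 16 states
  ((ab)? | (b*b)+)* — 18 states
  c((ab)? | (b*b)+)*c — 22 states

22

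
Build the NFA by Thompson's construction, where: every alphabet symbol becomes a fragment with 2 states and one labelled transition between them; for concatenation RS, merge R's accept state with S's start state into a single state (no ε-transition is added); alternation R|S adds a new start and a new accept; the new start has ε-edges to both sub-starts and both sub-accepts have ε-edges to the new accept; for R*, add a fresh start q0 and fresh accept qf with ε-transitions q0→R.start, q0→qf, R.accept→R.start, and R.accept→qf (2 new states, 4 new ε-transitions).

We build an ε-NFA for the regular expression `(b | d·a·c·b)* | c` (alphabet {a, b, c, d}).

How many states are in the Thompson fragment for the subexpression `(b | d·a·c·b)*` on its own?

11

Fragment for `(b | d·a·c·b)*`:
Each of the 5 symbol leaves contributes a 2-state fragment.
  d·a·c·b = 5 states
  b | d·a·c·b = 9 states
  (b | d·a·c·b)* = 11 states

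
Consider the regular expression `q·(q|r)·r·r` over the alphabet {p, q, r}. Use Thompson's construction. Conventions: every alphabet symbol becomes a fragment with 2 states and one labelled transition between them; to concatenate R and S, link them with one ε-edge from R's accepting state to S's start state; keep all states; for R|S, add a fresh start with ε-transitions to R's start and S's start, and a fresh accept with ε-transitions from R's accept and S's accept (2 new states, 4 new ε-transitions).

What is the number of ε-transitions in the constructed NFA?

7

Per subexpression:
Each of the 5 symbol leaves contributes 0 ε-transitions.
  q|r → 4 ε-transitions
  q·(q|r)·r·r → 7 ε-transitions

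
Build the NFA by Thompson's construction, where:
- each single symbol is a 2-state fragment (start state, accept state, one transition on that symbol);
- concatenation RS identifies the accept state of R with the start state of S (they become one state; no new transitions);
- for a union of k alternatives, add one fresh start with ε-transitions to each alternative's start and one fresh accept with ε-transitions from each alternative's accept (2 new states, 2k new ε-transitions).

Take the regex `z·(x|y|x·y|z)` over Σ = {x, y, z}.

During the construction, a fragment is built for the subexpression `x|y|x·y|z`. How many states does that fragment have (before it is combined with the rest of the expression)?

Fragment for `x|y|x·y|z`:
Each of the 5 symbol leaves contributes a 2-state fragment.
  x·y — 3 states
  x|y|x·y|z — 11 states

11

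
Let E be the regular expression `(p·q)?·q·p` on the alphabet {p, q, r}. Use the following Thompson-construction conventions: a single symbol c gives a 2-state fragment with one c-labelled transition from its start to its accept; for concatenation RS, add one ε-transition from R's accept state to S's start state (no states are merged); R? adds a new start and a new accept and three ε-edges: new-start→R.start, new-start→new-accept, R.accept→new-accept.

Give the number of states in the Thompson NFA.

10

By structural recursion:
Each of the 4 symbol leaves contributes a 2-state fragment.
  p·q → 4 states
  (p·q)? → 6 states
  (p·q)?·q·p → 10 states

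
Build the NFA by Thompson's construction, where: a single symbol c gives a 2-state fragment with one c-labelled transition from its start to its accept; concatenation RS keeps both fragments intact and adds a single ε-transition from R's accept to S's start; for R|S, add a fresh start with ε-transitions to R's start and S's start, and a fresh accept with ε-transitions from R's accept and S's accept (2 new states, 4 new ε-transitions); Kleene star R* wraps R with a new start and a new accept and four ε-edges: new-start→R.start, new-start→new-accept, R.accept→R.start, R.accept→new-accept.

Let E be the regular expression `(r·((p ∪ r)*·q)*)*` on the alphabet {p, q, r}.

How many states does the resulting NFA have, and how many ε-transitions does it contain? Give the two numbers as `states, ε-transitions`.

Per subexpression:
Each of the 4 symbol leaves contributes 2 states and 0 ε-transitions.
  p ∪ r : 6 states, 4 ε-transitions
  (p ∪ r)* : 8 states, 8 ε-transitions
  (p ∪ r)*·q : 10 states, 9 ε-transitions
  ((p ∪ r)*·q)* : 12 states, 13 ε-transitions
  r·((p ∪ r)*·q)* : 14 states, 14 ε-transitions
  (r·((p ∪ r)*·q)*)* : 16 states, 18 ε-transitions

16, 18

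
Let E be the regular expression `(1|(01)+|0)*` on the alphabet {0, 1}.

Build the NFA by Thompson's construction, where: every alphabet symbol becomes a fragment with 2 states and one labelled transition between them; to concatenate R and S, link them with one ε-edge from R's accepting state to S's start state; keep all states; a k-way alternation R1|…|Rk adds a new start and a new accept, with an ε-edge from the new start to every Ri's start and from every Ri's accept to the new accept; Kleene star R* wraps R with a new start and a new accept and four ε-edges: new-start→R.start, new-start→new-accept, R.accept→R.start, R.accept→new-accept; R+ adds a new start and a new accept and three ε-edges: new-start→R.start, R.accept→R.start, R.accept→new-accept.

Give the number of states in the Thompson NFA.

14

Building bottom-up:
Each of the 4 symbol leaves contributes a 2-state fragment.
  01 = 4 states
  (01)+ = 6 states
  1|(01)+|0 = 12 states
  (1|(01)+|0)* = 14 states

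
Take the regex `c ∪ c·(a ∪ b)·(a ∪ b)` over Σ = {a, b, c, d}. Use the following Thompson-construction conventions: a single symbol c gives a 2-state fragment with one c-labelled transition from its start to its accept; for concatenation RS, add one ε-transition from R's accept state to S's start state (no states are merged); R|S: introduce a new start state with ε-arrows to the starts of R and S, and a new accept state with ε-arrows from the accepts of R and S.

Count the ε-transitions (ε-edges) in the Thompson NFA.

Per subexpression:
Each of the 6 symbol leaves contributes 0 ε-transitions.
  a ∪ b : 4 ε-transitions
  a ∪ b : 4 ε-transitions
  c·(a ∪ b)·(a ∪ b) : 10 ε-transitions
  c ∪ c·(a ∪ b)·(a ∪ b) : 14 ε-transitions

14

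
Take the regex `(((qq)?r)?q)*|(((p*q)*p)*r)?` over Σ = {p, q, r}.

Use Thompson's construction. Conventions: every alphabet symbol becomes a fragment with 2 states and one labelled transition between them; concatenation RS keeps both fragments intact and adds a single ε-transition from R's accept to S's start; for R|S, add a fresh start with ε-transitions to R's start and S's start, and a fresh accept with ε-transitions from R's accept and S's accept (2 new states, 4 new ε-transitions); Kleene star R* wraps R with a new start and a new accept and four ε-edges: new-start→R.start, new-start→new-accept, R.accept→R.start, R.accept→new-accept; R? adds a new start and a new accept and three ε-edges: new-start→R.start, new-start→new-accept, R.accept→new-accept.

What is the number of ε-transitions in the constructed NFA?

35

By structural recursion:
Each of the 8 symbol leaves contributes 0 ε-transitions.
  qq — 1 ε-transition
  (qq)? — 4 ε-transitions
  (qq)?r — 5 ε-transitions
  ((qq)?r)? — 8 ε-transitions
  ((qq)?r)?q — 9 ε-transitions
  (((qq)?r)?q)* — 13 ε-transitions
  p* — 4 ε-transitions
  p*q — 5 ε-transitions
  (p*q)* — 9 ε-transitions
  (p*q)*p — 10 ε-transitions
  ((p*q)*p)* — 14 ε-transitions
  ((p*q)*p)*r — 15 ε-transitions
  (((p*q)*p)*r)? — 18 ε-transitions
  (((qq)?r)?q)*|(((p*q)*p)*r)? — 35 ε-transitions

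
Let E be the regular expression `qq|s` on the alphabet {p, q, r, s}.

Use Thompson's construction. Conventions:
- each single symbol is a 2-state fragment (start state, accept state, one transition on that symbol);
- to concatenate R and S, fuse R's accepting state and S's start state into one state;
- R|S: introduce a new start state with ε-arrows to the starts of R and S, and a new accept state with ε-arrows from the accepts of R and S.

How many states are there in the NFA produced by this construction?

Recursing over subexpressions:
Each of the 3 symbol leaves contributes a 2-state fragment.
  qq = 3 states
  qq|s = 7 states

7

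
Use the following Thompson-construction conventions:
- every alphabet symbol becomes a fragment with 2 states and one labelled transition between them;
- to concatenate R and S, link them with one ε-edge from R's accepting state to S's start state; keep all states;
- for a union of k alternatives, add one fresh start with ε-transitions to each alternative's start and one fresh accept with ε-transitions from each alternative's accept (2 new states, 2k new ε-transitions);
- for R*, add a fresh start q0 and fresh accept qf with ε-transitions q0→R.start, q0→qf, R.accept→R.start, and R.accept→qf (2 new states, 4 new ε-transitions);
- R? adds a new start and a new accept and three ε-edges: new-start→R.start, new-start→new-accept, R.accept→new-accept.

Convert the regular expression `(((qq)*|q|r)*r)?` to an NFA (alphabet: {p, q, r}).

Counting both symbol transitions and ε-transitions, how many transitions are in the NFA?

24

Bottom-up over the parse tree:
Each of the 5 symbol leaves contributes 1 transition (1 symbol, 0 ε).
  qq — 3 transitions (2 symbol, 1 ε)
  (qq)* — 7 transitions (2 symbol, 5 ε)
  (qq)*|q|r — 15 transitions (4 symbol, 11 ε)
  ((qq)*|q|r)* — 19 transitions (4 symbol, 15 ε)
  ((qq)*|q|r)*r — 21 transitions (5 symbol, 16 ε)
  (((qq)*|q|r)*r)? — 24 transitions (5 symbol, 19 ε)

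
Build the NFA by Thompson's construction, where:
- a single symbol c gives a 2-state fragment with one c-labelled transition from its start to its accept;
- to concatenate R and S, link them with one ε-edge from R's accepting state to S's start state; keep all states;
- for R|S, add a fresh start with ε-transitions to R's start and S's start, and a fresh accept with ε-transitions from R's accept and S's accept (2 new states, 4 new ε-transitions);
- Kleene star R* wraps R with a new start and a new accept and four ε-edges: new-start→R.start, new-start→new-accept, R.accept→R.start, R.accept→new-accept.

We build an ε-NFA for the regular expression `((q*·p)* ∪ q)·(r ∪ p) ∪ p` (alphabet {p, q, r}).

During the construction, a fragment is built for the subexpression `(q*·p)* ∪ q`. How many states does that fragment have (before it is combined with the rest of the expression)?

12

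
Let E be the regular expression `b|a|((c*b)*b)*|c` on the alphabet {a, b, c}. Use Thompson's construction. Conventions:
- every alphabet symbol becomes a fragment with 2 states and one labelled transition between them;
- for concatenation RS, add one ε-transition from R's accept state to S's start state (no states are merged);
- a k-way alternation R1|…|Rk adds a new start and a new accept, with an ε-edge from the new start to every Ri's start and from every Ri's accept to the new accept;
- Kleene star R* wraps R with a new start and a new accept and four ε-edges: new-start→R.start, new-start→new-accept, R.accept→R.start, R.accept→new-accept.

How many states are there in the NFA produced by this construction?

20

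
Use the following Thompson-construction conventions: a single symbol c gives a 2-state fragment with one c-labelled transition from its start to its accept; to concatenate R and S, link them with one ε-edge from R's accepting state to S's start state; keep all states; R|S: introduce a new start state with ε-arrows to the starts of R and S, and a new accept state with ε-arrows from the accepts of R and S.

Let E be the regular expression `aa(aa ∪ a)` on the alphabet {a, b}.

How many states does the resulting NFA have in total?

By structural recursion:
Each of the 5 symbol leaves contributes a 2-state fragment.
  aa = 4 states
  aa ∪ a = 8 states
  aa(aa ∪ a) = 12 states

12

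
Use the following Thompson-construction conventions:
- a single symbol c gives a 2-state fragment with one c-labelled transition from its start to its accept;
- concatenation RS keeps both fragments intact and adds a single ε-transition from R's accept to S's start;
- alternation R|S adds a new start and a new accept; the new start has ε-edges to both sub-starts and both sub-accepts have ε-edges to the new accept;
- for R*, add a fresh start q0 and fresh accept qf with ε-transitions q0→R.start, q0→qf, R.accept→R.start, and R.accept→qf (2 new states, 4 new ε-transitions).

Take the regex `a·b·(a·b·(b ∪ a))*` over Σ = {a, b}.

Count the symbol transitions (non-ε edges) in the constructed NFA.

6

Building bottom-up:
Each of the 6 symbol leaves contributes exactly 1 symbol transition.
  b ∪ a = 2 symbol transitions
  a·b·(b ∪ a) = 4 symbol transitions
  (a·b·(b ∪ a))* = 4 symbol transitions
  a·b·(a·b·(b ∪ a))* = 6 symbol transitions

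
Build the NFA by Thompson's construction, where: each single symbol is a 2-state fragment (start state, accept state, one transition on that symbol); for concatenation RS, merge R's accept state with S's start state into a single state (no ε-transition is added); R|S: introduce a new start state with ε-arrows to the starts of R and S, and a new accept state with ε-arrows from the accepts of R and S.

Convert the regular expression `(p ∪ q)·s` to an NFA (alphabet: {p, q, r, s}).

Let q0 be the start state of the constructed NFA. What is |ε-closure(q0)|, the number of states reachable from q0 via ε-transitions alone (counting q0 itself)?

Let C(F) = |ε-closure(F.start)| within fragment F, and note whether F accepts ε. Symbol fragments have C = 1 and do not accept ε. Then:
  p ∪ q : new start ε-reaches every alternative's start; none of them accept ε, so the new accept is not reached: |closure| = 1 + 1 + 1 = 3
  (p ∪ q)·s : same as the first factor's closure: |closure| = 3

3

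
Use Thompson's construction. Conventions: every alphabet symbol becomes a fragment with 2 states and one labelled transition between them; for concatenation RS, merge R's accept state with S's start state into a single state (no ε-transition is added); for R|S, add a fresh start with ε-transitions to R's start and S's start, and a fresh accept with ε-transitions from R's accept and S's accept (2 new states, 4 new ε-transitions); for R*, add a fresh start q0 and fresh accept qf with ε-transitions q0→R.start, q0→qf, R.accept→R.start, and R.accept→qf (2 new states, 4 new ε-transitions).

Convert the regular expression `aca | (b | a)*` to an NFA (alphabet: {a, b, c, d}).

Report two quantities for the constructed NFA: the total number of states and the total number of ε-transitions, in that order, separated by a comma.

14, 12

Building bottom-up:
Each of the 5 symbol leaves contributes 2 states and 0 ε-transitions.
  aca → 4 states, 0 ε-transitions
  b | a → 6 states, 4 ε-transitions
  (b | a)* → 8 states, 8 ε-transitions
  aca | (b | a)* → 14 states, 12 ε-transitions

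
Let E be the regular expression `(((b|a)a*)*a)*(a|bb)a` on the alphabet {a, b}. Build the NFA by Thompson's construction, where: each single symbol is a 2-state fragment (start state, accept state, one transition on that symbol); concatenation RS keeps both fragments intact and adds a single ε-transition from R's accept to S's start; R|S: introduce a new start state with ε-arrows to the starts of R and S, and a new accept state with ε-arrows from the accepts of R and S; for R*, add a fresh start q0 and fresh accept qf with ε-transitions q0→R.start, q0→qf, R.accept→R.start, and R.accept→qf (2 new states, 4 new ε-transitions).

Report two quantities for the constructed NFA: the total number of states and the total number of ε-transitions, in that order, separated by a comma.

By structural recursion:
Each of the 8 symbol leaves contributes 2 states and 0 ε-transitions.
  b|a : 6 states, 4 ε-transitions
  a* : 4 states, 4 ε-transitions
  (b|a)a* : 10 states, 9 ε-transitions
  ((b|a)a*)* : 12 states, 13 ε-transitions
  ((b|a)a*)*a : 14 states, 14 ε-transitions
  (((b|a)a*)*a)* : 16 states, 18 ε-transitions
  bb : 4 states, 1 ε-transition
  a|bb : 8 states, 5 ε-transitions
  (((b|a)a*)*a)*(a|bb)a : 26 states, 25 ε-transitions

26, 25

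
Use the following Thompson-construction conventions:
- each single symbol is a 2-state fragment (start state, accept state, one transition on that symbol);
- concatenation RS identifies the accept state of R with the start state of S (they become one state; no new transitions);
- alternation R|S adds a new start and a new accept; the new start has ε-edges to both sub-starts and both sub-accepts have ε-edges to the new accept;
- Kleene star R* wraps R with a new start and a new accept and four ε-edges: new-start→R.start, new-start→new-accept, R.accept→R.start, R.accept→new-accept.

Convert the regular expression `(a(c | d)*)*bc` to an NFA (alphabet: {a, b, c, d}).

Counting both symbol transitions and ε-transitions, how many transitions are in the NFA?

17

Building bottom-up:
Each of the 5 symbol leaves contributes 1 transition (1 symbol, 0 ε).
  c | d — 6 transitions (2 symbol, 4 ε)
  (c | d)* — 10 transitions (2 symbol, 8 ε)
  a(c | d)* — 11 transitions (3 symbol, 8 ε)
  (a(c | d)*)* — 15 transitions (3 symbol, 12 ε)
  (a(c | d)*)*bc — 17 transitions (5 symbol, 12 ε)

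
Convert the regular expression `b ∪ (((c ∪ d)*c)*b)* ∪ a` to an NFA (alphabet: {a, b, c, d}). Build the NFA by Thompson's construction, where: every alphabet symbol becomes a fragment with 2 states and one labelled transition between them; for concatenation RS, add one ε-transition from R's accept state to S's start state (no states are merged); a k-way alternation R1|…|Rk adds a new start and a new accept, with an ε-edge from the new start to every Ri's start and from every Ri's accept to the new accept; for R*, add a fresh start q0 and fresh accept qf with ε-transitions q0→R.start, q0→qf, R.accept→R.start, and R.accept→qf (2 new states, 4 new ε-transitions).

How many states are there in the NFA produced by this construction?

22

Per subexpression:
Each of the 6 symbol leaves contributes a 2-state fragment.
  c ∪ d : 6 states
  (c ∪ d)* : 8 states
  (c ∪ d)*c : 10 states
  ((c ∪ d)*c)* : 12 states
  ((c ∪ d)*c)*b : 14 states
  (((c ∪ d)*c)*b)* : 16 states
  b ∪ (((c ∪ d)*c)*b)* ∪ a : 22 states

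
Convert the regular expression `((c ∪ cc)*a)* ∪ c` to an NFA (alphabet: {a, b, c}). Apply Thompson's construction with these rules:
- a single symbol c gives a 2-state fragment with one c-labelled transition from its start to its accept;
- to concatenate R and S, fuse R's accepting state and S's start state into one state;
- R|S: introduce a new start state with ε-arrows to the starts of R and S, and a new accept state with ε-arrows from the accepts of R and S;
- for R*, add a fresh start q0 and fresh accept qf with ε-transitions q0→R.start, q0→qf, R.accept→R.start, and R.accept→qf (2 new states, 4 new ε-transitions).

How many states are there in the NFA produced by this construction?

Recursing over subexpressions:
Each of the 5 symbol leaves contributes a 2-state fragment.
  cc → 3 states
  c ∪ cc → 7 states
  (c ∪ cc)* → 9 states
  (c ∪ cc)*a → 10 states
  ((c ∪ cc)*a)* → 12 states
  ((c ∪ cc)*a)* ∪ c → 16 states

16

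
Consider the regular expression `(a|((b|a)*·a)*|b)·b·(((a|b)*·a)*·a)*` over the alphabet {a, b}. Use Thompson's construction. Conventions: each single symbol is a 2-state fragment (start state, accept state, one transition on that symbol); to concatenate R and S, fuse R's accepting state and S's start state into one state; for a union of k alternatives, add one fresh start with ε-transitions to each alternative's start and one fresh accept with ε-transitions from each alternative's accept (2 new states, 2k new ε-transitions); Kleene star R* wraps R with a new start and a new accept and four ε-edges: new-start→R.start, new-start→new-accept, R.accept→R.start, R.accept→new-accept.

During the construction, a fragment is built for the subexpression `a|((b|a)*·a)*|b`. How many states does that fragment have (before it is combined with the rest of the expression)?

17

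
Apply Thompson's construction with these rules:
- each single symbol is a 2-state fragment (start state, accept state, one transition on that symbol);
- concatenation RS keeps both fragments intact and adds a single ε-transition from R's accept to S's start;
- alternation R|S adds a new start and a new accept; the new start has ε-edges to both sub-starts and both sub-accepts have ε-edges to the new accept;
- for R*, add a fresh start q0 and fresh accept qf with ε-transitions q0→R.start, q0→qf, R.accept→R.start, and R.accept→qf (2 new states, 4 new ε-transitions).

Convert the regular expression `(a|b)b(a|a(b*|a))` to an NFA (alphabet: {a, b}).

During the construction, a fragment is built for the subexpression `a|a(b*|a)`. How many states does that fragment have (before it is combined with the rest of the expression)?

14

Fragment for `a|a(b*|a)`:
Each of the 4 symbol leaves contributes a 2-state fragment.
  b* — 4 states
  b*|a — 8 states
  a(b*|a) — 10 states
  a|a(b*|a) — 14 states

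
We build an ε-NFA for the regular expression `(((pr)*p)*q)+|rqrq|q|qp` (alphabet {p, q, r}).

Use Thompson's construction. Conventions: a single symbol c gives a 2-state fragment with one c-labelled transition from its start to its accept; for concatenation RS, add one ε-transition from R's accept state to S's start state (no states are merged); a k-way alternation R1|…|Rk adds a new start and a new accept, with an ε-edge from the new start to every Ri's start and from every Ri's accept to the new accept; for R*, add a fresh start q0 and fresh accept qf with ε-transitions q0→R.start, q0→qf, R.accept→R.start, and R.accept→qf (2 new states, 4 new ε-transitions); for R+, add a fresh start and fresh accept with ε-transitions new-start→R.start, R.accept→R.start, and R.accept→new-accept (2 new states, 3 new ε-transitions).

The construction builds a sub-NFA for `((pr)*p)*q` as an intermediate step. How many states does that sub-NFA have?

12

Fragment for `((pr)*p)*q`:
Each of the 4 symbol leaves contributes a 2-state fragment.
  pr : 4 states
  (pr)* : 6 states
  (pr)*p : 8 states
  ((pr)*p)* : 10 states
  ((pr)*p)*q : 12 states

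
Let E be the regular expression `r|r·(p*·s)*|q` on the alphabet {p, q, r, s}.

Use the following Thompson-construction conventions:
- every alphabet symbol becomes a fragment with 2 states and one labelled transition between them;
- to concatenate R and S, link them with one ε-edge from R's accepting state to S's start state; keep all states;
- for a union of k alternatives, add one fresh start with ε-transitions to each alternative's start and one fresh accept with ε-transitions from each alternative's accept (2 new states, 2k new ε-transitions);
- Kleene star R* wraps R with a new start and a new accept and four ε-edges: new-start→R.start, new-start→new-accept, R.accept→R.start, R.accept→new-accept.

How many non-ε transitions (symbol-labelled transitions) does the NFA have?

Bottom-up over the parse tree:
Each of the 5 symbol leaves contributes exactly 1 symbol transition.
  p* : 1 symbol transition
  p*·s : 2 symbol transitions
  (p*·s)* : 2 symbol transitions
  r·(p*·s)* : 3 symbol transitions
  r|r·(p*·s)*|q : 5 symbol transitions

5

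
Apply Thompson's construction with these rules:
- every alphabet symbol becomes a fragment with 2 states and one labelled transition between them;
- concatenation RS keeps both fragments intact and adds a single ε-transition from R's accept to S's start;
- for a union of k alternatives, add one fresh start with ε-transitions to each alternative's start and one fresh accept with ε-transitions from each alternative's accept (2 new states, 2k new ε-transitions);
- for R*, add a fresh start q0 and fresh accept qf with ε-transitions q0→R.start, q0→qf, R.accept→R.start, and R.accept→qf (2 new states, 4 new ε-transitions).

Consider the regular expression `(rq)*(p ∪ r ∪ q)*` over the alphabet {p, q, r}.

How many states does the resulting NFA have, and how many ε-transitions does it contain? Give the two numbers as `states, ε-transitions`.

16, 16

Building bottom-up:
Each of the 5 symbol leaves contributes 2 states and 0 ε-transitions.
  rq → 4 states, 1 ε-transition
  (rq)* → 6 states, 5 ε-transitions
  p ∪ r ∪ q → 8 states, 6 ε-transitions
  (p ∪ r ∪ q)* → 10 states, 10 ε-transitions
  (rq)*(p ∪ r ∪ q)* → 16 states, 16 ε-transitions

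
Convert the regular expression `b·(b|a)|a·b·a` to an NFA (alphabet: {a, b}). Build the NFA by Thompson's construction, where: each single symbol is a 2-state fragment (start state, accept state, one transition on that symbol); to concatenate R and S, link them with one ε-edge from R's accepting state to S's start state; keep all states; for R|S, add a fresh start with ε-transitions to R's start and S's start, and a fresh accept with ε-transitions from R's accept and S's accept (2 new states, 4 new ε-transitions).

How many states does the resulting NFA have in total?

16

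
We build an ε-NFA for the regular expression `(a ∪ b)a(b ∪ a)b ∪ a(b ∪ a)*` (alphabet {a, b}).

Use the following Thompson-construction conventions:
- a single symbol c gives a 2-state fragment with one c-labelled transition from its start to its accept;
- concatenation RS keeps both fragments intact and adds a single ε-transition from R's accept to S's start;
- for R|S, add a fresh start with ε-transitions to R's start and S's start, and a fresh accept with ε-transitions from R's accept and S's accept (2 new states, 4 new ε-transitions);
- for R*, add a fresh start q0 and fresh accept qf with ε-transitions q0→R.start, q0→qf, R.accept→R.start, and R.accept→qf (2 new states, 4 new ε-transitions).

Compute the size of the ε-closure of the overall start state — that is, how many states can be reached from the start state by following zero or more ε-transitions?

Let C(F) = |ε-closure(F.start)| within fragment F, and note whether F accepts ε. Symbol fragments have C = 1 and do not accept ε. Then:
  a ∪ b — new start ε-reaches every alternative's start; none of them accept ε, so the new accept is not reached: |ε-closure| = 1 + 1 + 1 = 3
  b ∪ a — |ε-closure| = 1 + 1 + 1 = 3 (the new accept is not ε-reachable since no branch accepts ε)
  (a ∪ b)a(b ∪ a)b — same as the first factor's closure: |ε-closure| = 3
  b ∪ a — |ε-closure| = 1 + 1 + 1 = 3 (the new accept is not ε-reachable since no branch accepts ε)
  (b ∪ a)* — the star's fresh start ε-reaches both the body's start and the fresh accept: |ε-closure| = 2 + 3 = 5
  a(b ∪ a)* — |ε-closure| equals the left operand's closure size = 1 (its accept is not ε-reachable, so the closure stops there)
  (a ∪ b)a(b ∪ a)b ∪ a(b ∪ a)* — new start ε-reaches every alternative's start; none of them accept ε, so the new accept is not reached: |ε-closure| = 1 + 3 + 1 = 5

5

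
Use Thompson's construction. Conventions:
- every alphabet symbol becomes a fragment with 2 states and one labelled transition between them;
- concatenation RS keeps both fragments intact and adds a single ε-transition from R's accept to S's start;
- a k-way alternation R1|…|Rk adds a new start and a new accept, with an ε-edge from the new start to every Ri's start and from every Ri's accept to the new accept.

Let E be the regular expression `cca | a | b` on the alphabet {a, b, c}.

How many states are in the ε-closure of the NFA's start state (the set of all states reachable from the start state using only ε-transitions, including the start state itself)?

4

Work bottom-up. For each fragment F, track |ε-closure(F.start)| and whether F's accept lies in that closure (i.e. whether F accepts ε). A single-symbol fragment has closure size 1 and does not accept ε.
  cca : same as the first factor's closure: |ε-closure| = 1
  cca | a | b : |ε-closure| = 1 + 1 + 1 + 1 = 4 (the new accept is not ε-reachable since no branch accepts ε)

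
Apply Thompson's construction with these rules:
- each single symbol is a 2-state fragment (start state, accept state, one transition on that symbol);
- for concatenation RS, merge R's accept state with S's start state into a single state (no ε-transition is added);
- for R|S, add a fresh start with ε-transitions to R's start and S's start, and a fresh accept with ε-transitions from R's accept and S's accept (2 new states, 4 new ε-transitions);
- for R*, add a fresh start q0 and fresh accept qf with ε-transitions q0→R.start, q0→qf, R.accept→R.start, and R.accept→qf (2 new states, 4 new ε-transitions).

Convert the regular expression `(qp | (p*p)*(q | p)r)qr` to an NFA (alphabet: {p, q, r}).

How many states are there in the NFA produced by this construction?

Bottom-up over the parse tree:
Each of the 9 symbol leaves contributes a 2-state fragment.
  qp = 3 states
  p* = 4 states
  p*p = 5 states
  (p*p)* = 7 states
  q | p = 6 states
  (p*p)*(q | p)r = 13 states
  qp | (p*p)*(q | p)r = 18 states
  (qp | (p*p)*(q | p)r)qr = 20 states

20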